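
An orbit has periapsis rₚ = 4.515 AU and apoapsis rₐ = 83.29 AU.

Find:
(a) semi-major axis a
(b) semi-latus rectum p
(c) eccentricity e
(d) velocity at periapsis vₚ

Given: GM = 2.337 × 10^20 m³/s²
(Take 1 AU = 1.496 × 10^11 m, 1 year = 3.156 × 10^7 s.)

Convert to SI: rₚ = 4.515 AU = 6.75444e+11 m; rₐ = 83.29 AU = 1.24602e+13 m.
(a) a = (rₚ + rₐ)/2 = (6.75444e+11 + 1.24602e+13)/2 ≈ 6.568e+12 m
(b) From a = (rₚ + rₐ)/2 = 6.56781e+12 m and e = (rₐ − rₚ)/(rₐ + rₚ) = 0.897158, p = a(1 − e²) = 6.56781e+12 · (1 − (0.897158)²) ≈ 1.281e+12 m
(c) e = (rₐ − rₚ)/(rₐ + rₚ) = (1.24602e+13 − 6.75444e+11)/(1.24602e+13 + 6.75444e+11) ≈ 0.8972
(d) With a = (rₚ + rₐ)/2 = 6.56781e+12 m, vₚ = √(GM (2/rₚ − 1/a)) = √(2.337e+20 · (2/6.75444e+11 − 1/6.56781e+12)) m/s ≈ 2.562e+04 m/s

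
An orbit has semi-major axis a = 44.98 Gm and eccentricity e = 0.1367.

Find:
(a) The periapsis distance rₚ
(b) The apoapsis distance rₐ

Convert to SI: a = 44.98 Gm = 4.498e+10 m.
(a) rₚ = a(1 − e) = 4.498e+10 · (1 − 0.1367) = 4.498e+10 · 0.8633 ≈ 3.883e+10 m = 38.83 Gm.
(b) rₐ = a(1 + e) = 4.498e+10 · (1 + 0.1367) = 4.498e+10 · 1.1367 ≈ 5.113e+10 m = 51.13 Gm.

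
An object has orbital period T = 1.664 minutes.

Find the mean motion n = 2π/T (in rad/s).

Convert to SI: T = 1.664 minutes = 99.84 s.
n = 2π / T.
n = 2π / 99.84 s ≈ 0.06293 rad/s.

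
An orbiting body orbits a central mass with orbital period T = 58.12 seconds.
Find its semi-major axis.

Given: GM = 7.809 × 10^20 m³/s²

Invert Kepler's third law: a = (GM · T² / (4π²))^(1/3).
Substituting T = 58.12 s and GM = 7.809e+20 m³/s²:
a = (7.809e+20 · (58.12)² / (4π²))^(1/3) m
a ≈ 4.058e+07 m = 40.58 Mm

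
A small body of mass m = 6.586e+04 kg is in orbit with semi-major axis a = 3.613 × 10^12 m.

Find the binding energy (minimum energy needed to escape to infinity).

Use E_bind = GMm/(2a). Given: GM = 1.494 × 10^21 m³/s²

Total orbital energy is E = −GMm/(2a); binding energy is E_bind = −E = GMm/(2a).
E_bind = 1.494e+21 · 6.586e+04 / (2 · 3.613e+12) J ≈ 1.362e+13 J = 13.62 TJ.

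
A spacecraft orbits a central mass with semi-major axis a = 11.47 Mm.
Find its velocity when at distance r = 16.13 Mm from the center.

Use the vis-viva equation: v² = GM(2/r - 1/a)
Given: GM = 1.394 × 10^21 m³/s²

Convert to SI: a = 11.47 Mm = 1.147e+07 m; r = 16.13 Mm = 1.613e+07 m.
Vis-viva: v = √(GM · (2/r − 1/a)).
2/r − 1/a = 2/1.613e+07 − 1/1.147e+07 = 3.68086e-08 m⁻¹.
v = √(1.394e+21 · 3.68086e-08) m/s ≈ 7.163e+06 m/s = 7163 km/s.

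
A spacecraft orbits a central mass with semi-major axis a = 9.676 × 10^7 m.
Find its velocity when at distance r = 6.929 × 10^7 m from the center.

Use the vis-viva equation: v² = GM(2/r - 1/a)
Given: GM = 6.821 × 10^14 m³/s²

Vis-viva: v = √(GM · (2/r − 1/a)).
2/r − 1/a = 2/6.929e+07 − 1/9.676e+07 = 1.85293e-08 m⁻¹.
v = √(6.821e+14 · 1.85293e-08) m/s ≈ 3555 m/s = 3.555 km/s.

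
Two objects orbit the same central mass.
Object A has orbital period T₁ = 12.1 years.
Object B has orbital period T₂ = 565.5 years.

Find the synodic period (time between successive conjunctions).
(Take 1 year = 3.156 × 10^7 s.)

Convert to SI: T₁ = 12.1 years = 3.81876e+08 s; T₂ = 565.5 years = 1.78472e+10 s.
T_syn = |T₁ · T₂ / (T₁ − T₂)|.
T_syn = |3.81876e+08 · 1.78472e+10 / (3.81876e+08 − 1.78472e+10)| s ≈ 3.902e+08 s = 12.36 years.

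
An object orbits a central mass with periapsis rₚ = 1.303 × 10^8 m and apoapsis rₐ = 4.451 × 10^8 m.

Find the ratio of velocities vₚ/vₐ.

Conservation of angular momentum gives rₚvₚ = rₐvₐ, so vₚ/vₐ = rₐ/rₚ.
vₚ/vₐ = 4.451e+08 / 1.303e+08 ≈ 3.416.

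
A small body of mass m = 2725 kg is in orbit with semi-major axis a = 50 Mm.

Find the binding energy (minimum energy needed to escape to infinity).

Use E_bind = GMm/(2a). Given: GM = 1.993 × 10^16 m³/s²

Convert to SI: a = 50 Mm = 5e+07 m.
Total orbital energy is E = −GMm/(2a); binding energy is E_bind = −E = GMm/(2a).
E_bind = 1.993e+16 · 2725 / (2 · 5e+07) J ≈ 5.431e+11 J = 543.1 GJ.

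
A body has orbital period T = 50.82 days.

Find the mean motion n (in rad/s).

Convert to SI: T = 50.82 days = 4.39085e+06 s.
n = 2π / T.
n = 2π / 4.39085e+06 s ≈ 1.431e-06 rad/s.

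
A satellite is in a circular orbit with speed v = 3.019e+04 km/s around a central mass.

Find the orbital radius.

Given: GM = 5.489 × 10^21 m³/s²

Convert to SI: v = 3.019e+04 km/s = 3.019e+07 m/s.
For a circular orbit, v² = GM / r, so r = GM / v².
r = 5.489e+21 / (3.019e+07)² m ≈ 6.022e+06 m = 6.022 Mm.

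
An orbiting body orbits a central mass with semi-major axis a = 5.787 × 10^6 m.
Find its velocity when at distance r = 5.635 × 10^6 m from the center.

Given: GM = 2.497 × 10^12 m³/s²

Vis-viva: v = √(GM · (2/r − 1/a)).
2/r − 1/a = 2/5.635e+06 − 1/5.787e+06 = 1.82123e-07 m⁻¹.
v = √(2.497e+12 · 1.82123e-07) m/s ≈ 674.4 m/s = 674.4 m/s.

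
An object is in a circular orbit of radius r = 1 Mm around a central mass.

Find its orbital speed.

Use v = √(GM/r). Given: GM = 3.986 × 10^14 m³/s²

Convert to SI: r = 1 Mm = 1e+06 m.
For a circular orbit, gravity supplies the centripetal force, so v = √(GM / r).
v = √(3.986e+14 / 1e+06) m/s ≈ 1.996e+04 m/s = 19.96 km/s.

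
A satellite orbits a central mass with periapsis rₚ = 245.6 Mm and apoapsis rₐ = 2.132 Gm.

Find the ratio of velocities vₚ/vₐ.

Convert to SI: rₚ = 245.6 Mm = 2.456e+08 m; rₐ = 2.132 Gm = 2.132e+09 m.
Conservation of angular momentum gives rₚvₚ = rₐvₐ, so vₚ/vₐ = rₐ/rₚ.
vₚ/vₐ = 2.132e+09 / 2.456e+08 ≈ 8.681.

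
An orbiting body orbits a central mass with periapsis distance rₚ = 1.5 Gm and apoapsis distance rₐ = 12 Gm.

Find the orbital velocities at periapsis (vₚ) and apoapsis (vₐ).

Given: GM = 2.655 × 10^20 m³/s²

Convert to SI: rₚ = 1.5 Gm = 1.5e+09 m; rₐ = 12 Gm = 1.2e+10 m.
Use the vis-viva equation v² = GM(2/r − 1/a) with a = (rₚ + rₐ)/2 = (1.5e+09 + 1.2e+10)/2 = 6.75e+09 m.
vₚ = √(GM · (2/rₚ − 1/a)) = √(2.655e+20 · (2/1.5e+09 − 1/6.75e+09)) m/s ≈ 5.61e+05 m/s = 561 km/s.
vₐ = √(GM · (2/rₐ − 1/a)) = √(2.655e+20 · (2/1.2e+10 − 1/6.75e+09)) m/s ≈ 7.012e+04 m/s = 70.12 km/s.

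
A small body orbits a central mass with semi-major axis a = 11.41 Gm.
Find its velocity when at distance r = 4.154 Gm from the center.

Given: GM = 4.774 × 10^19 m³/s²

Convert to SI: a = 11.41 Gm = 1.141e+10 m; r = 4.154 Gm = 4.154e+09 m.
Vis-viva: v = √(GM · (2/r − 1/a)).
2/r − 1/a = 2/4.154e+09 − 1/1.141e+10 = 3.93821e-10 m⁻¹.
v = √(4.774e+19 · 3.93821e-10) m/s ≈ 1.371e+05 m/s = 137.1 km/s.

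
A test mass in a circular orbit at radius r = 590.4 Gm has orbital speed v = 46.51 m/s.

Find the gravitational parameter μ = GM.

Convert to SI: r = 590.4 Gm = 5.904e+11 m.
For a circular orbit v² = GM/r, so GM = v² · r.
GM = (46.51)² · 5.904e+11 m³/s² ≈ 1.277e+15 m³/s² = 1.277 × 10^15 m³/s².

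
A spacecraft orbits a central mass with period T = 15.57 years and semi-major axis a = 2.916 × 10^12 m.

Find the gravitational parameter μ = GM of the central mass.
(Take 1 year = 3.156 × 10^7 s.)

Convert to SI: T = 15.57 years = 4.91389e+08 s.
GM = 4π² · a³ / T².
GM = 4π² · (2.916e+12)³ / (4.91389e+08)² m³/s² ≈ 4.054e+21 m³/s² = 4.054 × 10^21 m³/s².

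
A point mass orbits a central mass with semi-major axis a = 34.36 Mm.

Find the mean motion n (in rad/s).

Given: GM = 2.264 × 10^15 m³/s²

Convert to SI: a = 34.36 Mm = 3.436e+07 m.
n = √(GM / a³).
n = √(2.264e+15 / (3.436e+07)³) rad/s ≈ 0.0002362 rad/s.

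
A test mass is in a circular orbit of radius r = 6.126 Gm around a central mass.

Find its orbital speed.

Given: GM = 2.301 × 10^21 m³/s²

Convert to SI: r = 6.126 Gm = 6.126e+09 m.
For a circular orbit, gravity supplies the centripetal force, so v = √(GM / r).
v = √(2.301e+21 / 6.126e+09) m/s ≈ 6.129e+05 m/s = 612.9 km/s.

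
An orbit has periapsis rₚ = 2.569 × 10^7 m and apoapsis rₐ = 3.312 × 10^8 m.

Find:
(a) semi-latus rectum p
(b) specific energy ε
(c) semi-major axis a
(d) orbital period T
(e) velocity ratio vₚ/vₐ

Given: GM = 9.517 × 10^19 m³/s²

(a) From a = (rₚ + rₐ)/2 = 1.78445e+08 m and e = (rₐ − rₚ)/(rₐ + rₚ) = 0.856034, p = a(1 − e²) = 1.78445e+08 · (1 − (0.856034)²) ≈ 4.768e+07 m
(b) With a = (rₚ + rₐ)/2 = 1.78445e+08 m, ε = −GM/(2a) = −9.517e+19/(2 · 1.78445e+08) J/kg ≈ -2.667e+11 J/kg
(c) a = (rₚ + rₐ)/2 = (2.569e+07 + 3.312e+08)/2 ≈ 1.784e+08 m
(d) With a = (rₚ + rₐ)/2 = 1.78445e+08 m, T = 2π √(a³/GM) = 2π √((1.78445e+08)³/9.517e+19) s ≈ 1535 s
(e) Conservation of angular momentum (rₚvₚ = rₐvₐ) gives vₚ/vₐ = rₐ/rₚ = 3.312e+08/2.569e+07 ≈ 12.89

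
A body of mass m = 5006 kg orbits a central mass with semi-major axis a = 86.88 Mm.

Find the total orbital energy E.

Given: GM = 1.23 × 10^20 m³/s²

Convert to SI: a = 86.88 Mm = 8.688e+07 m.
E = −GMm / (2a).
E = −1.23e+20 · 5006 / (2 · 8.688e+07) J ≈ -3.544e+15 J = -3.544 PJ.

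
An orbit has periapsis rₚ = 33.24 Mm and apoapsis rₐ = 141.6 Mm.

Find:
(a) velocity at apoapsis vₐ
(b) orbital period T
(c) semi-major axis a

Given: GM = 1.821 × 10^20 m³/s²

Convert to SI: rₚ = 33.24 Mm = 3.324e+07 m; rₐ = 141.6 Mm = 1.416e+08 m.
(a) With a = (rₚ + rₐ)/2 = 8.742e+07 m, vₐ = √(GM (2/rₐ − 1/a)) = √(1.821e+20 · (2/1.416e+08 − 1/8.742e+07)) m/s ≈ 6.993e+05 m/s
(b) With a = (rₚ + rₐ)/2 = 8.742e+07 m, T = 2π √(a³/GM) = 2π √((8.742e+07)³/1.821e+20) s ≈ 380.6 s
(c) a = (rₚ + rₐ)/2 = (3.324e+07 + 1.416e+08)/2 ≈ 8.742e+07 m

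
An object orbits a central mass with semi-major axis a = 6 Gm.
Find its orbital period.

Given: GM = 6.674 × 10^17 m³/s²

Convert to SI: a = 6 Gm = 6e+09 m.
Kepler's third law: T = 2π √(a³ / GM).
Substituting a = 6e+09 m and GM = 6.674e+17 m³/s²:
T = 2π √((6e+09)³ / 6.674e+17) s
T ≈ 3.574e+06 s = 41.37 days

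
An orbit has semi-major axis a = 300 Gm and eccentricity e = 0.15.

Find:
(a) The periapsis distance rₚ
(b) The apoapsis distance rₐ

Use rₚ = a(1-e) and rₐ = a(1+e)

Convert to SI: a = 300 Gm = 3e+11 m.
(a) rₚ = a(1 − e) = 3e+11 · (1 − 0.15) = 3e+11 · 0.85 ≈ 2.55e+11 m = 255 Gm.
(b) rₐ = a(1 + e) = 3e+11 · (1 + 0.15) = 3e+11 · 1.15 ≈ 3.45e+11 m = 345 Gm.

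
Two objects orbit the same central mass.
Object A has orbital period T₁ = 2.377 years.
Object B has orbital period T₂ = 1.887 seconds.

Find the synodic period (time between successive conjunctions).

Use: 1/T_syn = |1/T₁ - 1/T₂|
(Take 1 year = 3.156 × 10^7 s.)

Convert to SI: T₁ = 2.377 years = 7.50181e+07 s.
T_syn = |T₁ · T₂ / (T₁ − T₂)|.
T_syn = |7.50181e+07 · 1.887 / (7.50181e+07 − 1.887)| s ≈ 1.887 s = 1.887 seconds.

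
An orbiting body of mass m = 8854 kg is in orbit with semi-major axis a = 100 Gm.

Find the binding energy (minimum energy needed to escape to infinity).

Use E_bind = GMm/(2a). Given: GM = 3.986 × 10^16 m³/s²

Convert to SI: a = 100 Gm = 1e+11 m.
Total orbital energy is E = −GMm/(2a); binding energy is E_bind = −E = GMm/(2a).
E_bind = 3.986e+16 · 8854 / (2 · 1e+11) J ≈ 1.765e+09 J = 1.765 GJ.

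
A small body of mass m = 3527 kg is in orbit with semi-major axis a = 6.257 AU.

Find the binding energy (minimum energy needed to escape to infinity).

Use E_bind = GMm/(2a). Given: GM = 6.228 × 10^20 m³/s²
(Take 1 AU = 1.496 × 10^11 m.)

Convert to SI: a = 6.257 AU = 9.36047e+11 m.
Total orbital energy is E = −GMm/(2a); binding energy is E_bind = −E = GMm/(2a).
E_bind = 6.228e+20 · 3527 / (2 · 9.36047e+11) J ≈ 1.173e+12 J = 1.173 TJ.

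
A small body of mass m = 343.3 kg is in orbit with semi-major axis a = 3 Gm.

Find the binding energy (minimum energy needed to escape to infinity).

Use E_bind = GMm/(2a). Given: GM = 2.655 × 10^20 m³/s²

Convert to SI: a = 3 Gm = 3e+09 m.
Total orbital energy is E = −GMm/(2a); binding energy is E_bind = −E = GMm/(2a).
E_bind = 2.655e+20 · 343.3 / (2 · 3e+09) J ≈ 1.519e+13 J = 15.19 TJ.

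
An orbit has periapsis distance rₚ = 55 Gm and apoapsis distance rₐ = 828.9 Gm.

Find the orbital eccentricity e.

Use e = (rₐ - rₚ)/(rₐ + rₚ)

Convert to SI: rₚ = 55 Gm = 5.5e+10 m; rₐ = 828.9 Gm = 8.289e+11 m.
e = (rₐ − rₚ) / (rₐ + rₚ).
e = (8.289e+11 − 5.5e+10) / (8.289e+11 + 5.5e+10) = 7.739e+11 / 8.839e+11 ≈ 0.8756.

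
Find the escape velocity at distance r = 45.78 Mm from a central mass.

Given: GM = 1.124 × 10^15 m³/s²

Convert to SI: r = 45.78 Mm = 4.578e+07 m.
Escape velocity comes from setting total energy to zero: ½v² − GM/r = 0 ⇒ v_esc = √(2GM / r).
v_esc = √(2 · 1.124e+15 / 4.578e+07) m/s ≈ 7007 m/s = 7.007 km/s.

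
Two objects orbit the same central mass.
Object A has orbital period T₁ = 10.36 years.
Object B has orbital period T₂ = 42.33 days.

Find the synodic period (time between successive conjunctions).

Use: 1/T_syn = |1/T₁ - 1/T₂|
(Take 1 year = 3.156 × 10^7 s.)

Convert to SI: T₁ = 10.36 years = 3.26962e+08 s; T₂ = 42.33 days = 3.65731e+06 s.
T_syn = |T₁ · T₂ / (T₁ − T₂)|.
T_syn = |3.26962e+08 · 3.65731e+06 / (3.26962e+08 − 3.65731e+06)| s ≈ 3.699e+06 s = 42.81 days.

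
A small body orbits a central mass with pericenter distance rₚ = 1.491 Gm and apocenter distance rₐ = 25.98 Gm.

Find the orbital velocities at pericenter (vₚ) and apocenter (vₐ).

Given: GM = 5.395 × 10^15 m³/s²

Convert to SI: rₚ = 1.491 Gm = 1.491e+09 m; rₐ = 25.98 Gm = 2.598e+10 m.
Use the vis-viva equation v² = GM(2/r − 1/a) with a = (rₚ + rₐ)/2 = (1.491e+09 + 2.598e+10)/2 = 1.37355e+10 m.
vₚ = √(GM · (2/rₚ − 1/a)) = √(5.395e+15 · (2/1.491e+09 − 1/1.37355e+10)) m/s ≈ 2616 m/s = 2.616 km/s.
vₐ = √(GM · (2/rₐ − 1/a)) = √(5.395e+15 · (2/2.598e+10 − 1/1.37355e+10)) m/s ≈ 150.1 m/s = 150.1 m/s.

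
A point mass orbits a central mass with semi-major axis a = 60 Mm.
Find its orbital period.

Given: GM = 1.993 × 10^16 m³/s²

Convert to SI: a = 60 Mm = 6e+07 m.
Kepler's third law: T = 2π √(a³ / GM).
Substituting a = 6e+07 m and GM = 1.993e+16 m³/s²:
T = 2π √((6e+07)³ / 1.993e+16) s
T ≈ 2.068e+04 s = 5.746 hours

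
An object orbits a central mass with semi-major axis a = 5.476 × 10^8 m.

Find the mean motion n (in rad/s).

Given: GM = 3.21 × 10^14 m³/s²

n = √(GM / a³).
n = √(3.21e+14 / (5.476e+08)³) rad/s ≈ 1.398e-06 rad/s.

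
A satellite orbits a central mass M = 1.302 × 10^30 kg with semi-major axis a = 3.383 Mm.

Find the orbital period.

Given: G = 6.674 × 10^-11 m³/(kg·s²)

Convert to SI: a = 3.383 Mm = 3.383e+06 m.
GM = G · M = 6.674e-11 · 1.302e+30 = 8.68955e+19 m³/s².
Kepler's third law: T = 2π √(a³ / GM).
Substituting a = 3.383e+06 m and GM = 8.68955e+19 m³/s²:
T = 2π √((3.383e+06)³ / 8.68955e+19) s
T ≈ 4.194 s = 4.194 seconds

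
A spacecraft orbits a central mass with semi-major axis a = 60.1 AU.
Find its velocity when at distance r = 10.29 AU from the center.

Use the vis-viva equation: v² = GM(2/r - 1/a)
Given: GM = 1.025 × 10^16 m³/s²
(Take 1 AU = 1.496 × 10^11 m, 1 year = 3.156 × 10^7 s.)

Convert to SI: a = 60.1 AU = 8.99096e+12 m; r = 10.29 AU = 1.53938e+12 m.
Vis-viva: v = √(GM · (2/r − 1/a)).
2/r − 1/a = 2/1.53938e+12 − 1/8.99096e+12 = 1.188e-12 m⁻¹.
v = √(1.025e+16 · 1.188e-12) m/s ≈ 110.3 m/s = 0.02328 AU/year.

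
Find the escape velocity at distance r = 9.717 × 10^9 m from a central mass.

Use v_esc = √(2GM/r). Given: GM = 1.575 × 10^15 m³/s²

Escape velocity comes from setting total energy to zero: ½v² − GM/r = 0 ⇒ v_esc = √(2GM / r).
v_esc = √(2 · 1.575e+15 / 9.717e+09) m/s ≈ 569.4 m/s = 569.4 m/s.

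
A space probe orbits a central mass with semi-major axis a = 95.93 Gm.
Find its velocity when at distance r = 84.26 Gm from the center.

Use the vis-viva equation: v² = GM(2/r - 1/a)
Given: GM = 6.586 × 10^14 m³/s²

Convert to SI: a = 95.93 Gm = 9.593e+10 m; r = 84.26 Gm = 8.426e+10 m.
Vis-viva: v = √(GM · (2/r − 1/a)).
2/r − 1/a = 2/8.426e+10 − 1/9.593e+10 = 1.33118e-11 m⁻¹.
v = √(6.586e+14 · 1.33118e-11) m/s ≈ 93.63 m/s = 93.63 m/s.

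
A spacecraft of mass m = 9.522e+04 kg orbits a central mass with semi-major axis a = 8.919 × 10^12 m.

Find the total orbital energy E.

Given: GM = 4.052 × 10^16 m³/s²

E = −GMm / (2a).
E = −4.052e+16 · 9.522e+04 / (2 · 8.919e+12) J ≈ -2.163e+08 J = -216.3 MJ.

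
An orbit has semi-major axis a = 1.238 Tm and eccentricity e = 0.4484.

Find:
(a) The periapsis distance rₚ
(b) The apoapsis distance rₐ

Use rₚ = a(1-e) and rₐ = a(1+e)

Convert to SI: a = 1.238 Tm = 1.238e+12 m.
(a) rₚ = a(1 − e) = 1.238e+12 · (1 − 0.4484) = 1.238e+12 · 0.5516 ≈ 6.829e+11 m = 682.9 Gm.
(b) rₐ = a(1 + e) = 1.238e+12 · (1 + 0.4484) = 1.238e+12 · 1.4484 ≈ 1.793e+12 m = 1.793 Tm.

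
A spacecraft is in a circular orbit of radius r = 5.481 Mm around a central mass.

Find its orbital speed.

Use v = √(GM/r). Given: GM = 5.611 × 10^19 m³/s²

Convert to SI: r = 5.481 Mm = 5.481e+06 m.
For a circular orbit, gravity supplies the centripetal force, so v = √(GM / r).
v = √(5.611e+19 / 5.481e+06) m/s ≈ 3.2e+06 m/s = 3200 km/s.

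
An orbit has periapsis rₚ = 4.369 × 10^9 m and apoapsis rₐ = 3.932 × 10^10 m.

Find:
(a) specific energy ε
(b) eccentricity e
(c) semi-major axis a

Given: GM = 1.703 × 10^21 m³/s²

(a) With a = (rₚ + rₐ)/2 = 2.18445e+10 m, ε = −GM/(2a) = −1.703e+21/(2 · 2.18445e+10) J/kg ≈ -3.898e+10 J/kg
(b) e = (rₐ − rₚ)/(rₐ + rₚ) = (3.932e+10 − 4.369e+09)/(3.932e+10 + 4.369e+09) ≈ 0.8
(c) a = (rₚ + rₐ)/2 = (4.369e+09 + 3.932e+10)/2 ≈ 2.184e+10 m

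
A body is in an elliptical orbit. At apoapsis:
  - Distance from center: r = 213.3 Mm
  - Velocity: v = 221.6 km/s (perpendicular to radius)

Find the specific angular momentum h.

Convert to SI: r = 213.3 Mm = 2.133e+08 m; v = 221.6 km/s = 221600 m/s.
With v perpendicular to r, h = r · v.
h = 2.133e+08 · 221600 m²/s ≈ 4.727e+13 m²/s.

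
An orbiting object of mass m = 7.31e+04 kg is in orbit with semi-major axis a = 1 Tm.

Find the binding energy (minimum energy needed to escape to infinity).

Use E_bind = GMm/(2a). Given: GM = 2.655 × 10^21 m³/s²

Convert to SI: a = 1 Tm = 1e+12 m.
Total orbital energy is E = −GMm/(2a); binding energy is E_bind = −E = GMm/(2a).
E_bind = 2.655e+21 · 7.31e+04 / (2 · 1e+12) J ≈ 9.704e+13 J = 97.04 TJ.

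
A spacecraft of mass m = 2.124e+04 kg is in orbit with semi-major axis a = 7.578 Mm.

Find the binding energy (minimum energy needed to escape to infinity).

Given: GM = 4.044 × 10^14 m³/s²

Convert to SI: a = 7.578 Mm = 7.578e+06 m.
Total orbital energy is E = −GMm/(2a); binding energy is E_bind = −E = GMm/(2a).
E_bind = 4.044e+14 · 2.124e+04 / (2 · 7.578e+06) J ≈ 5.667e+11 J = 566.7 GJ.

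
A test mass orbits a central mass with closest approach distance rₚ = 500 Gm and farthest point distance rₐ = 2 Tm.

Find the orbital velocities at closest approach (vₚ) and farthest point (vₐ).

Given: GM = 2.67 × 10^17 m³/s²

Convert to SI: rₚ = 500 Gm = 5e+11 m; rₐ = 2 Tm = 2e+12 m.
Use the vis-viva equation v² = GM(2/r − 1/a) with a = (rₚ + rₐ)/2 = (5e+11 + 2e+12)/2 = 1.25e+12 m.
vₚ = √(GM · (2/rₚ − 1/a)) = √(2.67e+17 · (2/5e+11 − 1/1.25e+12)) m/s ≈ 924.3 m/s = 924.3 m/s.
vₐ = √(GM · (2/rₐ − 1/a)) = √(2.67e+17 · (2/2e+12 − 1/1.25e+12)) m/s ≈ 231.1 m/s = 231.1 m/s.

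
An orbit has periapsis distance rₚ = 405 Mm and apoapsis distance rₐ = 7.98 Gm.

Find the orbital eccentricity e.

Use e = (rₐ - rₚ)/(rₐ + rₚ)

Convert to SI: rₚ = 405 Mm = 4.05e+08 m; rₐ = 7.98 Gm = 7.98e+09 m.
e = (rₐ − rₚ) / (rₐ + rₚ).
e = (7.98e+09 − 4.05e+08) / (7.98e+09 + 4.05e+08) = 7.575e+09 / 8.385e+09 ≈ 0.9034.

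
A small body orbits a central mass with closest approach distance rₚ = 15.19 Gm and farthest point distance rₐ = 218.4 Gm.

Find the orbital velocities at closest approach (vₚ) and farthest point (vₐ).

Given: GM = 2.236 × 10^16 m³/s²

Convert to SI: rₚ = 15.19 Gm = 1.519e+10 m; rₐ = 218.4 Gm = 2.184e+11 m.
Use the vis-viva equation v² = GM(2/r − 1/a) with a = (rₚ + rₐ)/2 = (1.519e+10 + 2.184e+11)/2 = 1.16795e+11 m.
vₚ = √(GM · (2/rₚ − 1/a)) = √(2.236e+16 · (2/1.519e+10 − 1/1.16795e+11)) m/s ≈ 1659 m/s = 1.659 km/s.
vₐ = √(GM · (2/rₐ − 1/a)) = √(2.236e+16 · (2/2.184e+11 − 1/1.16795e+11)) m/s ≈ 115.4 m/s = 115.4 m/s.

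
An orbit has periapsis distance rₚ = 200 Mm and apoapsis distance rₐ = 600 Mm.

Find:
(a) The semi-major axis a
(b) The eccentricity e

Convert to SI: rₚ = 200 Mm = 2e+08 m; rₐ = 600 Mm = 6e+08 m.
(a) a = (rₚ + rₐ) / 2 = (2e+08 + 6e+08) / 2 ≈ 4e+08 m = 400 Mm.
(b) e = (rₐ − rₚ) / (rₐ + rₚ) = (6e+08 − 2e+08) / (6e+08 + 2e+08) ≈ 0.5.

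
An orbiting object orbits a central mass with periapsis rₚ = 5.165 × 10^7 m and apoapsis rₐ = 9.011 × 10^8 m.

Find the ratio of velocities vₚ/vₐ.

Conservation of angular momentum gives rₚvₚ = rₐvₐ, so vₚ/vₐ = rₐ/rₚ.
vₚ/vₐ = 9.011e+08 / 5.165e+07 ≈ 17.45.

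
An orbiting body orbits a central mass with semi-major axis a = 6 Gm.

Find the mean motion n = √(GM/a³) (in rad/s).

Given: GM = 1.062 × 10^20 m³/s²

Convert to SI: a = 6 Gm = 6e+09 m.
n = √(GM / a³).
n = √(1.062e+20 / (6e+09)³) rad/s ≈ 2.217e-05 rad/s.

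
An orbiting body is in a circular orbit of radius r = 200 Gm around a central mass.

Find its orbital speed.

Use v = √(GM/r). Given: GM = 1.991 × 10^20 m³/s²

Convert to SI: r = 200 Gm = 2e+11 m.
For a circular orbit, gravity supplies the centripetal force, so v = √(GM / r).
v = √(1.991e+20 / 2e+11) m/s ≈ 3.155e+04 m/s = 31.55 km/s.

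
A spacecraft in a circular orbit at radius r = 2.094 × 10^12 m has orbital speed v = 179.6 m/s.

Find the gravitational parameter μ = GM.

For a circular orbit v² = GM/r, so GM = v² · r.
GM = (179.6)² · 2.094e+12 m³/s² ≈ 6.754e+16 m³/s² = 6.754 × 10^16 m³/s².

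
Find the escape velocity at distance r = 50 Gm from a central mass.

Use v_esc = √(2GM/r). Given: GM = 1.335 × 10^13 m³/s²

Convert to SI: r = 50 Gm = 5e+10 m.
Escape velocity comes from setting total energy to zero: ½v² − GM/r = 0 ⇒ v_esc = √(2GM / r).
v_esc = √(2 · 1.335e+13 / 5e+10) m/s ≈ 23.11 m/s = 23.11 m/s.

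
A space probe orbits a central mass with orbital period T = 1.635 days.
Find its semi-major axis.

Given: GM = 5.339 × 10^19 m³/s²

Convert to SI: T = 1.635 days = 141264 s.
Invert Kepler's third law: a = (GM · T² / (4π²))^(1/3).
Substituting T = 141264 s and GM = 5.339e+19 m³/s²:
a = (5.339e+19 · (141264)² / (4π²))^(1/3) m
a ≈ 3e+09 m = 3 Gm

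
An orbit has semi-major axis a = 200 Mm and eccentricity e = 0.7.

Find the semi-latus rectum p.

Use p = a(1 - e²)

Convert to SI: a = 200 Mm = 2e+08 m.
p = a (1 − e²).
p = 2e+08 · (1 − (0.7)²) = 2e+08 · 0.51 ≈ 1.02e+08 m = 102 Mm.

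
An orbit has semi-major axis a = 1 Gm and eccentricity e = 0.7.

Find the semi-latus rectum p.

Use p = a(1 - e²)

Convert to SI: a = 1 Gm = 1e+09 m.
p = a (1 − e²).
p = 1e+09 · (1 − (0.7)²) = 1e+09 · 0.51 ≈ 5.1e+08 m = 510 Mm.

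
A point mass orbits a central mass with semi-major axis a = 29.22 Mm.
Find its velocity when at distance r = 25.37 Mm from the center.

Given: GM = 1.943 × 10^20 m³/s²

Convert to SI: a = 29.22 Mm = 2.922e+07 m; r = 25.37 Mm = 2.537e+07 m.
Vis-viva: v = √(GM · (2/r − 1/a)).
2/r − 1/a = 2/2.537e+07 − 1/2.922e+07 = 4.46101e-08 m⁻¹.
v = √(1.943e+20 · 4.46101e-08) m/s ≈ 2.944e+06 m/s = 2944 km/s.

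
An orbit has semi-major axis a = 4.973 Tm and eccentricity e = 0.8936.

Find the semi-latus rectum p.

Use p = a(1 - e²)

Convert to SI: a = 4.973 Tm = 4.973e+12 m.
p = a (1 − e²).
p = 4.973e+12 · (1 − (0.8936)²) = 4.973e+12 · 0.201479 ≈ 1.002e+12 m = 1.002 Tm.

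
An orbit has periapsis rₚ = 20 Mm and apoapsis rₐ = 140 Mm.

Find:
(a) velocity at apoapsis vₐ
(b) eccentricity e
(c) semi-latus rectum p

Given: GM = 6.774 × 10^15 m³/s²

Convert to SI: rₚ = 20 Mm = 2e+07 m; rₐ = 140 Mm = 1.4e+08 m.
(a) With a = (rₚ + rₐ)/2 = 8e+07 m, vₐ = √(GM (2/rₐ − 1/a)) = √(6.774e+15 · (2/1.4e+08 − 1/8e+07)) m/s ≈ 3478 m/s
(b) e = (rₐ − rₚ)/(rₐ + rₚ) = (1.4e+08 − 2e+07)/(1.4e+08 + 2e+07) ≈ 0.75
(c) From a = (rₚ + rₐ)/2 = 8e+07 m and e = (rₐ − rₚ)/(rₐ + rₚ) = 0.75, p = a(1 − e²) = 8e+07 · (1 − (0.75)²) ≈ 3.5e+07 m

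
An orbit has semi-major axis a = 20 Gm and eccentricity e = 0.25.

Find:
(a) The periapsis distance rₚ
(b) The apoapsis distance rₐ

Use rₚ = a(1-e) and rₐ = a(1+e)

Convert to SI: a = 20 Gm = 2e+10 m.
(a) rₚ = a(1 − e) = 2e+10 · (1 − 0.25) = 2e+10 · 0.75 ≈ 1.5e+10 m = 15 Gm.
(b) rₐ = a(1 + e) = 2e+10 · (1 + 0.25) = 2e+10 · 1.25 ≈ 2.5e+10 m = 25 Gm.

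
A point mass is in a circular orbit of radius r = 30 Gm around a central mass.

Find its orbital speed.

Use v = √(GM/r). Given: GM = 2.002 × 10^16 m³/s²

Convert to SI: r = 30 Gm = 3e+10 m.
For a circular orbit, gravity supplies the centripetal force, so v = √(GM / r).
v = √(2.002e+16 / 3e+10) m/s ≈ 816.9 m/s = 816.9 m/s.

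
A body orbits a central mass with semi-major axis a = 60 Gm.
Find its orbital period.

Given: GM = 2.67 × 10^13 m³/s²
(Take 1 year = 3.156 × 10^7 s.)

Convert to SI: a = 60 Gm = 6e+10 m.
Kepler's third law: T = 2π √(a³ / GM).
Substituting a = 6e+10 m and GM = 2.67e+13 m³/s²:
T = 2π √((6e+10)³ / 2.67e+13) s
T ≈ 1.787e+10 s = 566.3 years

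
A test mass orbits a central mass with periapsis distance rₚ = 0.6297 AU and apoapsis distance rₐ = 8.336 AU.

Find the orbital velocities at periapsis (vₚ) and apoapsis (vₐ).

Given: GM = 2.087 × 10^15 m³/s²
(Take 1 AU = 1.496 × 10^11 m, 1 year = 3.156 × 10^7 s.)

Convert to SI: rₚ = 0.6297 AU = 9.42031e+10 m; rₐ = 8.336 AU = 1.24707e+12 m.
Use the vis-viva equation v² = GM(2/r − 1/a) with a = (rₚ + rₐ)/2 = (9.42031e+10 + 1.24707e+12)/2 = 6.70634e+11 m.
vₚ = √(GM · (2/rₚ − 1/a)) = √(2.087e+15 · (2/9.42031e+10 − 1/6.70634e+11)) m/s ≈ 203 m/s = 0.04282 AU/year.
vₐ = √(GM · (2/rₐ − 1/a)) = √(2.087e+15 · (2/1.24707e+12 − 1/6.70634e+11)) m/s ≈ 15.33 m/s = 0.003235 AU/year.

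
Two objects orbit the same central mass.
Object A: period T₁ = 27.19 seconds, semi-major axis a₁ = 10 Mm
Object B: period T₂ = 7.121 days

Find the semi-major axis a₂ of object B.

Convert to SI: a₁ = 10 Mm = 1e+07 m; T₂ = 7.121 days = 615254 s.
Kepler's third law: (T₁/T₂)² = (a₁/a₂)³ ⇒ a₂ = a₁ · (T₂/T₁)^(2/3).
T₂/T₁ = 615254 / 27.19 = 22628.
a₂ = 1e+07 · (22628)^(2/3) m ≈ 8e+09 m = 8 Gm.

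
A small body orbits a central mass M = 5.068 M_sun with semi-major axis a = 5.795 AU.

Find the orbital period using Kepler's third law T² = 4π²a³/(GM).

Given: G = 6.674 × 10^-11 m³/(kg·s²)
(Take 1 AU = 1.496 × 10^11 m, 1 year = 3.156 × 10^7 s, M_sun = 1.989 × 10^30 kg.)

Convert to SI: a = 5.795 AU = 8.66932e+11 m; M = 5.068 M_sun = 1.00803e+31 kg.
GM = G · M = 6.674e-11 · 1.00803e+31 = 6.72756e+20 m³/s².
Kepler's third law: T = 2π √(a³ / GM).
Substituting a = 8.66932e+11 m and GM = 6.72756e+20 m³/s²:
T = 2π √((8.66932e+11)³ / 6.72756e+20) s
T ≈ 1.955e+08 s = 6.196 years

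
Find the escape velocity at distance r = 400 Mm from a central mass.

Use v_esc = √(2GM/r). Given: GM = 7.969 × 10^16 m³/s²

Convert to SI: r = 400 Mm = 4e+08 m.
Escape velocity comes from setting total energy to zero: ½v² − GM/r = 0 ⇒ v_esc = √(2GM / r).
v_esc = √(2 · 7.969e+16 / 4e+08) m/s ≈ 1.996e+04 m/s = 19.96 km/s.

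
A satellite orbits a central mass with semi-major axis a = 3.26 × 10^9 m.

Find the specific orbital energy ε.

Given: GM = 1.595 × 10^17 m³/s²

ε = −GM / (2a).
ε = −1.595e+17 / (2 · 3.26e+09) J/kg ≈ -2.446e+07 J/kg = -24.46 MJ/kg.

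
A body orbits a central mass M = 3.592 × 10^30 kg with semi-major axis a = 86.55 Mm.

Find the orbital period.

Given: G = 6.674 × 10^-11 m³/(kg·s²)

Convert to SI: a = 86.55 Mm = 8.655e+07 m.
GM = G · M = 6.674e-11 · 3.592e+30 = 2.3973e+20 m³/s².
Kepler's third law: T = 2π √(a³ / GM).
Substituting a = 8.655e+07 m and GM = 2.3973e+20 m³/s²:
T = 2π √((8.655e+07)³ / 2.3973e+20) s
T ≈ 326.8 s = 5.446 minutes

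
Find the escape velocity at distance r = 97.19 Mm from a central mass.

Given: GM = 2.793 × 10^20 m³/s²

Convert to SI: r = 97.19 Mm = 9.719e+07 m.
Escape velocity comes from setting total energy to zero: ½v² − GM/r = 0 ⇒ v_esc = √(2GM / r).
v_esc = √(2 · 2.793e+20 / 9.719e+07) m/s ≈ 2.397e+06 m/s = 2397 km/s.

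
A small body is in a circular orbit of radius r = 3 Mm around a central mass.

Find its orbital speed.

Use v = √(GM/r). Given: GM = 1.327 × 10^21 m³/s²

Convert to SI: r = 3 Mm = 3e+06 m.
For a circular orbit, gravity supplies the centripetal force, so v = √(GM / r).
v = √(1.327e+21 / 3e+06) m/s ≈ 2.103e+07 m/s = 2.103e+04 km/s.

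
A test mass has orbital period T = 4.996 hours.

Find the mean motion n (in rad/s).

Convert to SI: T = 4.996 hours = 17985.6 s.
n = 2π / T.
n = 2π / 17985.6 s ≈ 0.0003493 rad/s.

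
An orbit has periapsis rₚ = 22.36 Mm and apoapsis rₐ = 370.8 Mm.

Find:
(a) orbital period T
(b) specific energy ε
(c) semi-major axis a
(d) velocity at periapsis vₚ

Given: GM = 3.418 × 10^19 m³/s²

Convert to SI: rₚ = 22.36 Mm = 2.236e+07 m; rₐ = 370.8 Mm = 3.708e+08 m.
(a) With a = (rₚ + rₐ)/2 = 1.9658e+08 m, T = 2π √(a³/GM) = 2π √((1.9658e+08)³/3.418e+19) s ≈ 2962 s
(b) With a = (rₚ + rₐ)/2 = 1.9658e+08 m, ε = −GM/(2a) = −3.418e+19/(2 · 1.9658e+08) J/kg ≈ -8.694e+10 J/kg
(c) a = (rₚ + rₐ)/2 = (2.236e+07 + 3.708e+08)/2 ≈ 1.966e+08 m
(d) With a = (rₚ + rₐ)/2 = 1.9658e+08 m, vₚ = √(GM (2/rₚ − 1/a)) = √(3.418e+19 · (2/2.236e+07 − 1/1.9658e+08)) m/s ≈ 1.698e+06 m/s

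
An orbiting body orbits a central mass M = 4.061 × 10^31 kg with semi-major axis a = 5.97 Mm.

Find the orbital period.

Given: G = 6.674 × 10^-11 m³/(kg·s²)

Convert to SI: a = 5.97 Mm = 5.97e+06 m.
GM = G · M = 6.674e-11 · 4.061e+31 = 2.71031e+21 m³/s².
Kepler's third law: T = 2π √(a³ / GM).
Substituting a = 5.97e+06 m and GM = 2.71031e+21 m³/s²:
T = 2π √((5.97e+06)³ / 2.71031e+21) s
T ≈ 1.76 s = 1.76 seconds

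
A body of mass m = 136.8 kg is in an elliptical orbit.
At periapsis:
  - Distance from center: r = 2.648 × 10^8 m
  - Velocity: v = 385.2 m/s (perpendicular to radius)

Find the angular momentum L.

Since v is perpendicular to r, L = m · v · r.
L = 136.8 · 385.2 · 2.648e+08 kg·m²/s ≈ 1.395e+13 kg·m²/s.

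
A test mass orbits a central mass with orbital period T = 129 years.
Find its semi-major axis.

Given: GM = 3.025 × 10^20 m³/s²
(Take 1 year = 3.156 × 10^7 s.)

Convert to SI: T = 129 years = 4.07124e+09 s.
Invert Kepler's third law: a = (GM · T² / (4π²))^(1/3).
Substituting T = 4.07124e+09 s and GM = 3.025e+20 m³/s²:
a = (3.025e+20 · (4.07124e+09)² / (4π²))^(1/3) m
a ≈ 5.027e+12 m = 5.027 × 10^12 m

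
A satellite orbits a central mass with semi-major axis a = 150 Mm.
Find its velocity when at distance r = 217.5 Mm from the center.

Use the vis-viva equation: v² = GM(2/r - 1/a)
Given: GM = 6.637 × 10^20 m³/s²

Convert to SI: a = 150 Mm = 1.5e+08 m; r = 217.5 Mm = 2.175e+08 m.
Vis-viva: v = √(GM · (2/r − 1/a)).
2/r − 1/a = 2/2.175e+08 − 1/1.5e+08 = 2.52874e-09 m⁻¹.
v = √(6.637e+20 · 2.52874e-09) m/s ≈ 1.296e+06 m/s = 1296 km/s.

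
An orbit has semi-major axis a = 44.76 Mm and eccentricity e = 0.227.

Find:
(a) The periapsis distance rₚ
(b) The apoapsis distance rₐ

Convert to SI: a = 44.76 Mm = 4.476e+07 m.
(a) rₚ = a(1 − e) = 4.476e+07 · (1 − 0.227) = 4.476e+07 · 0.773 ≈ 3.46e+07 m = 34.6 Mm.
(b) rₐ = a(1 + e) = 4.476e+07 · (1 + 0.227) = 4.476e+07 · 1.227 ≈ 5.492e+07 m = 54.92 Mm.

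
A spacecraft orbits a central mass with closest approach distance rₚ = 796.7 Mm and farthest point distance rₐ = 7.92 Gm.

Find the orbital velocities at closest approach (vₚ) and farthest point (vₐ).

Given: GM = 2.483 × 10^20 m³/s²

Convert to SI: rₚ = 796.7 Mm = 7.967e+08 m; rₐ = 7.92 Gm = 7.92e+09 m.
Use the vis-viva equation v² = GM(2/r − 1/a) with a = (rₚ + rₐ)/2 = (7.967e+08 + 7.92e+09)/2 = 4.35835e+09 m.
vₚ = √(GM · (2/rₚ − 1/a)) = √(2.483e+20 · (2/7.967e+08 − 1/4.35835e+09)) m/s ≈ 7.526e+05 m/s = 752.6 km/s.
vₐ = √(GM · (2/rₐ − 1/a)) = √(2.483e+20 · (2/7.92e+09 − 1/4.35835e+09)) m/s ≈ 7.57e+04 m/s = 75.7 km/s.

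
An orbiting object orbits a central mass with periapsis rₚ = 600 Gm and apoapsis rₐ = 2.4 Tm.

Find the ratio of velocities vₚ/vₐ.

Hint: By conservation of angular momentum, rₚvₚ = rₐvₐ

Convert to SI: rₚ = 600 Gm = 6e+11 m; rₐ = 2.4 Tm = 2.4e+12 m.
Conservation of angular momentum gives rₚvₚ = rₐvₐ, so vₚ/vₐ = rₐ/rₚ.
vₚ/vₐ = 2.4e+12 / 6e+11 ≈ 4.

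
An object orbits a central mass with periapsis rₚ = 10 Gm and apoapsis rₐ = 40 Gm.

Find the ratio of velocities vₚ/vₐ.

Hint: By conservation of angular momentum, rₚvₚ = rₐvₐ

Convert to SI: rₚ = 10 Gm = 1e+10 m; rₐ = 40 Gm = 4e+10 m.
Conservation of angular momentum gives rₚvₚ = rₐvₐ, so vₚ/vₐ = rₐ/rₚ.
vₚ/vₐ = 4e+10 / 1e+10 ≈ 4.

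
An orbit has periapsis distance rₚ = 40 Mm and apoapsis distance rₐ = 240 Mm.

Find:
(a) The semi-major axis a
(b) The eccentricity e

Convert to SI: rₚ = 40 Mm = 4e+07 m; rₐ = 240 Mm = 2.4e+08 m.
(a) a = (rₚ + rₐ) / 2 = (4e+07 + 2.4e+08) / 2 ≈ 1.4e+08 m = 140 Mm.
(b) e = (rₐ − rₚ) / (rₐ + rₚ) = (2.4e+08 − 4e+07) / (2.4e+08 + 4e+07) ≈ 0.7143.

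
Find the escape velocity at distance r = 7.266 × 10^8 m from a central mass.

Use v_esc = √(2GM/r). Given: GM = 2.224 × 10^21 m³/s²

Escape velocity comes from setting total energy to zero: ½v² − GM/r = 0 ⇒ v_esc = √(2GM / r).
v_esc = √(2 · 2.224e+21 / 7.266e+08) m/s ≈ 2.474e+06 m/s = 2474 km/s.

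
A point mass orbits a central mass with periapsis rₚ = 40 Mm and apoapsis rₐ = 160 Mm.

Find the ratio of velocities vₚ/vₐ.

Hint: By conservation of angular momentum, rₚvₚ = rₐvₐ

Convert to SI: rₚ = 40 Mm = 4e+07 m; rₐ = 160 Mm = 1.6e+08 m.
Conservation of angular momentum gives rₚvₚ = rₐvₐ, so vₚ/vₐ = rₐ/rₚ.
vₚ/vₐ = 1.6e+08 / 4e+07 ≈ 4.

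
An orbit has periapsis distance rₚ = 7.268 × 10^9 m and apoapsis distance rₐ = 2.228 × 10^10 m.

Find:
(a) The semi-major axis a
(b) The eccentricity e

(a) a = (rₚ + rₐ) / 2 = (7.268e+09 + 2.228e+10) / 2 ≈ 1.477e+10 m = 1.477 × 10^10 m.
(b) e = (rₐ − rₚ) / (rₐ + rₚ) = (2.228e+10 − 7.268e+09) / (2.228e+10 + 7.268e+09) ≈ 0.5081.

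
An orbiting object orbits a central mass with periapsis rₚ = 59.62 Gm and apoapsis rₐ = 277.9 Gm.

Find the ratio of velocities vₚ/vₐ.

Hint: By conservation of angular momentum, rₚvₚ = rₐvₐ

Convert to SI: rₚ = 59.62 Gm = 5.962e+10 m; rₐ = 277.9 Gm = 2.779e+11 m.
Conservation of angular momentum gives rₚvₚ = rₐvₐ, so vₚ/vₐ = rₐ/rₚ.
vₚ/vₐ = 2.779e+11 / 5.962e+10 ≈ 4.661.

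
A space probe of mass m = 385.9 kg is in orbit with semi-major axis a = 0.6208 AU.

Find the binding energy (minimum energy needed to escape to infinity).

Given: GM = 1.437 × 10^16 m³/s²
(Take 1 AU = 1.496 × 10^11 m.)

Convert to SI: a = 0.6208 AU = 9.28717e+10 m.
Total orbital energy is E = −GMm/(2a); binding energy is E_bind = −E = GMm/(2a).
E_bind = 1.437e+16 · 385.9 / (2 · 9.28717e+10) J ≈ 2.986e+07 J = 29.86 MJ.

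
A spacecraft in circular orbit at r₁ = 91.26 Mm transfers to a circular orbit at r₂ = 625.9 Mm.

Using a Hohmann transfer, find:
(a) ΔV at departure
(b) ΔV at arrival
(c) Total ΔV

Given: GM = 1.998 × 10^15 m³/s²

Convert to SI: r₁ = 91.26 Mm = 9.126e+07 m; r₂ = 625.9 Mm = 6.259e+08 m.
Transfer semi-major axis: a_t = (r₁ + r₂)/2 = (9.126e+07 + 6.259e+08)/2 = 3.5858e+08 m.
Circular speeds: v₁ = √(GM/r₁) = 4679.05 m/s, v₂ = √(GM/r₂) = 1786.67 m/s.
Transfer speeds (vis-viva v² = GM(2/r − 1/a_t)): v₁ᵗ = 6181.83 m/s, v₂ᵗ = 901.348 m/s.
(a) ΔV₁ = |v₁ᵗ − v₁| ≈ 1503 m/s = 1.503 km/s.
(b) ΔV₂ = |v₂ − v₂ᵗ| ≈ 885.3 m/s = 885.3 m/s.
(c) ΔV_total = ΔV₁ + ΔV₂ ≈ 2388 m/s = 2.388 km/s.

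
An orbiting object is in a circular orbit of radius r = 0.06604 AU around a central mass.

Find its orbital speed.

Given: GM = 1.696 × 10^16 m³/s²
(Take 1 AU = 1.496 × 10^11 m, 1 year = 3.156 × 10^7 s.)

Convert to SI: r = 0.06604 AU = 9.87958e+09 m.
For a circular orbit, gravity supplies the centripetal force, so v = √(GM / r).
v = √(1.696e+16 / 9.87958e+09) m/s ≈ 1310 m/s = 0.2764 AU/year.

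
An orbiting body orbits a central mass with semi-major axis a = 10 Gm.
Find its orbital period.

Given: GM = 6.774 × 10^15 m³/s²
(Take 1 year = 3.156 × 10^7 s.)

Convert to SI: a = 10 Gm = 1e+10 m.
Kepler's third law: T = 2π √(a³ / GM).
Substituting a = 1e+10 m and GM = 6.774e+15 m³/s²:
T = 2π √((1e+10)³ / 6.774e+15) s
T ≈ 7.634e+07 s = 2.419 years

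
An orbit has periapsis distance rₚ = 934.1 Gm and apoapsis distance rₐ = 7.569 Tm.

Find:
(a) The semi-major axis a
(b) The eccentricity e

Convert to SI: rₚ = 934.1 Gm = 9.341e+11 m; rₐ = 7.569 Tm = 7.569e+12 m.
(a) a = (rₚ + rₐ) / 2 = (9.341e+11 + 7.569e+12) / 2 ≈ 4.252e+12 m = 4.252 Tm.
(b) e = (rₐ − rₚ) / (rₐ + rₚ) = (7.569e+12 − 9.341e+11) / (7.569e+12 + 9.341e+11) ≈ 0.7803.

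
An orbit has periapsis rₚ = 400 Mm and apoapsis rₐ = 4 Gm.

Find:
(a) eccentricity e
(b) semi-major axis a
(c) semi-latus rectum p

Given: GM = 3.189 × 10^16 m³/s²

Convert to SI: rₚ = 400 Mm = 4e+08 m; rₐ = 4 Gm = 4e+09 m.
(a) e = (rₐ − rₚ)/(rₐ + rₚ) = (4e+09 − 4e+08)/(4e+09 + 4e+08) ≈ 0.8182
(b) a = (rₚ + rₐ)/2 = (4e+08 + 4e+09)/2 ≈ 2.2e+09 m
(c) From a = (rₚ + rₐ)/2 = 2.2e+09 m and e = (rₐ − rₚ)/(rₐ + rₚ) = 0.818182, p = a(1 − e²) = 2.2e+09 · (1 − (0.818182)²) ≈ 7.273e+08 m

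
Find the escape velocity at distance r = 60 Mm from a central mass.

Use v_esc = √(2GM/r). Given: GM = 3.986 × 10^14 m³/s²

Convert to SI: r = 60 Mm = 6e+07 m.
Escape velocity comes from setting total energy to zero: ½v² − GM/r = 0 ⇒ v_esc = √(2GM / r).
v_esc = √(2 · 3.986e+14 / 6e+07) m/s ≈ 3645 m/s = 3.645 km/s.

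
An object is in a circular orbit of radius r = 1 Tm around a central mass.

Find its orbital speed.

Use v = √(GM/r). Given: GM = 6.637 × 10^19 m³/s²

Convert to SI: r = 1 Tm = 1e+12 m.
For a circular orbit, gravity supplies the centripetal force, so v = √(GM / r).
v = √(6.637e+19 / 1e+12) m/s ≈ 8147 m/s = 8.147 km/s.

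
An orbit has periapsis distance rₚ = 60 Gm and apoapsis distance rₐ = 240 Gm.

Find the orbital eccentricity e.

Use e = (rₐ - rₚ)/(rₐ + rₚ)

Convert to SI: rₚ = 60 Gm = 6e+10 m; rₐ = 240 Gm = 2.4e+11 m.
e = (rₐ − rₚ) / (rₐ + rₚ).
e = (2.4e+11 − 6e+10) / (2.4e+11 + 6e+10) = 1.8e+11 / 3e+11 ≈ 0.6.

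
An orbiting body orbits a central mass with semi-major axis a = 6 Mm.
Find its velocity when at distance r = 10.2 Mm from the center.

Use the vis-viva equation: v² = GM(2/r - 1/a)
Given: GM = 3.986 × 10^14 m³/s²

Convert to SI: a = 6 Mm = 6e+06 m; r = 10.2 Mm = 1.02e+07 m.
Vis-viva: v = √(GM · (2/r − 1/a)).
2/r − 1/a = 2/1.02e+07 − 1/6e+06 = 2.94118e-08 m⁻¹.
v = √(3.986e+14 · 2.94118e-08) m/s ≈ 3424 m/s = 3.424 km/s.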